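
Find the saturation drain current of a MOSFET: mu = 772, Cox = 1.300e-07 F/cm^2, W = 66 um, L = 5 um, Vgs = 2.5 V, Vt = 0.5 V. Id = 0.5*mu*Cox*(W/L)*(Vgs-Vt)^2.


Step 1: Overdrive voltage Vov = Vgs - Vt = 2.5 - 0.5 = 2.0 V
Step 2: W/L = 66/5 = 13.2
Step 3: Id = 0.5 * 772 * 1.300e-07 * 13.2 * 2.0^2
Step 4: Id = 2.65e-03 A

2.65e-03


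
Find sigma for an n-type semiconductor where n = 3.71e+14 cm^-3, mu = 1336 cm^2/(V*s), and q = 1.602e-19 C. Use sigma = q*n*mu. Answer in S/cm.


Step 1: sigma = q * n * mu
Step 2: sigma = 1.602e-19 * 3.71e+14 * 1336
Step 3: sigma = 7.940e-02 S/cm

7.940e-02


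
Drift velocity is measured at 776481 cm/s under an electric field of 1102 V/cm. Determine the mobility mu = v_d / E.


Step 1: mu = v_d / E
Step 2: mu = 776481 / 1102
Step 3: mu = 704.61 cm^2/(V*s)

704.61


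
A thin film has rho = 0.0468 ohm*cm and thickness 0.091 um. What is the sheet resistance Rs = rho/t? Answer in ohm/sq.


Step 1: Convert thickness to cm: t = 0.091 um = 9.1000e-06 cm
Step 2: Rs = rho / t = 0.0468 / 9.1000e-06
Step 3: Rs = 5142.9 ohm/sq

5142.9


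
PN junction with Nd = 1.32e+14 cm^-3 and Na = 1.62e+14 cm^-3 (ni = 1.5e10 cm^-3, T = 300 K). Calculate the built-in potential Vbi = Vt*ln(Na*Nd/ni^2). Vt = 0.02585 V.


Step 1: Compute Na*Nd/ni^2 = 1.62e+14 * 1.32e+14 / (1.5e10)^2 = 9.5040e+07
Step 2: ln(9.5040e+07) = 18.3698
Step 3: Vbi = 0.02585 * 18.3698 = 0.475 V

0.475


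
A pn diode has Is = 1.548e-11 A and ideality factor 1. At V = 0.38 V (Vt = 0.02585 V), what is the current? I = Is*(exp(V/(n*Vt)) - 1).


Step 1: V/(n*Vt) = 0.38/(1*0.02585) = 14.7002
Step 2: exp(14.7002) = 2.4222e+06
Step 3: I = 1.548e-11 * (2.4222e+06 - 1) = 3.75e-05 A

3.75e-05


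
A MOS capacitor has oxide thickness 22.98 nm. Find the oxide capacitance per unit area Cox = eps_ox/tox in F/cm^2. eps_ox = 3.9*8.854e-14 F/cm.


Step 1: eps_ox = 3.9 * 8.854e-14 = 3.45306e-13 F/cm
Step 2: tox in cm = 22.98 nm * 1e-7 = 2.2980e-06 cm
Step 3: Cox = 3.45306e-13 / 2.2980e-06 = 1.50e-07 F/cm^2

1.50e-07


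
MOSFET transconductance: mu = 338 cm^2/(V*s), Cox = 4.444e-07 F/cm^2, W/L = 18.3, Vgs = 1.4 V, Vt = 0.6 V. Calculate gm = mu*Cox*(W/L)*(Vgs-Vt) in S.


Step 1: Vov = Vgs - Vt = 1.4 - 0.6 = 0.8 V
Step 2: gm = mu * Cox * (W/L) * Vov
Step 3: gm = 338 * 4.444e-07 * 18.3 * 0.8 = 2.20e-03 S

2.20e-03


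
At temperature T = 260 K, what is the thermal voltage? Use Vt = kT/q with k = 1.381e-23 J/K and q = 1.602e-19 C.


Step 1: kT = 1.381e-23 * 260 = 3.5906e-21 J
Step 2: Vt = kT/q = 3.5906e-21 / 1.602e-19
Step 3: Vt = 0.02241 V

0.02241


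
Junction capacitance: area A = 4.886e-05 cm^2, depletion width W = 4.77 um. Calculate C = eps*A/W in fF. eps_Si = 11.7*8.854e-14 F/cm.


Step 1: eps_Si = 11.7 * 8.854e-14 = 1.035918e-12 F/cm
Step 2: W in cm = 4.77 * 1e-4 = 4.77e-04 cm
Step 3: C = 1.035918e-12 * 4.886e-05 / 4.77e-04 = 1.061110e-13 F
Step 4: C = 106.11 fF

106.11


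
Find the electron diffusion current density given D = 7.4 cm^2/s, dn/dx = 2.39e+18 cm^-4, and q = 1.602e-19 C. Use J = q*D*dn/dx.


Step 1: J = q * D * (dn/dx)
Step 2: J = 1.602e-19 * 7.4 * 2.39e+18
Step 3: J = 2.83e+00 A/cm^2

2.83e+00


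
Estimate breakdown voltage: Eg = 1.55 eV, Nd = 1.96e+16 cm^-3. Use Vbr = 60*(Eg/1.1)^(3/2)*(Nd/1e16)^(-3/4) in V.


Step 1: Eg/1.1 = 1.55/1.1 = 1.409091
Step 2: (Eg/1.1)^1.5 = 1.409091^1.5 = 1.672663
Step 3: (Nd/1e16)^(-0.75) = (1.96)^(-0.75) = 0.603682
Step 4: Vbr = 60 * 1.672663 * 0.603682 = 60.6 V

60.6


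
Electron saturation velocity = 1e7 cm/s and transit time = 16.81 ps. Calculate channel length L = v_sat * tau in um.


Step 1: tau in seconds = 16.81 ps * 1e-12 = 1.6810e-11 s
Step 2: L = v_sat * tau = 1e7 * 1.6810e-11 = 1.6810e-04 cm
Step 3: L in um = 1.6810e-04 * 1e4 = 1.681 um

1.681


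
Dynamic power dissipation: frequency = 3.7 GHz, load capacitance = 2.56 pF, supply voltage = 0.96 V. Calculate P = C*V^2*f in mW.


Step 1: V^2 = 0.96^2 = 0.9216 V^2
Step 2: P = C*V^2*f = 2.56e-12 F * 0.9216 * 3.7e9 Hz
Step 3: P = 8.7293952e-03 W
Step 4: P = 8.729 mW

8.729


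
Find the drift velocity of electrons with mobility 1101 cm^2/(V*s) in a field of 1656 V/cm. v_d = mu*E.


Step 1: v_d = mu * E
Step 2: v_d = 1101 * 1656 = 1823256
Step 3: v_d = 1.82e+06 cm/s

1.82e+06


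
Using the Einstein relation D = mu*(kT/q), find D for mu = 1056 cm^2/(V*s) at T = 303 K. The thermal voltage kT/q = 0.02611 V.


Step 1: D = mu * (kT/q)
Step 2: D = 1056 * 0.02611
Step 3: D = 27.57 cm^2/s

27.57


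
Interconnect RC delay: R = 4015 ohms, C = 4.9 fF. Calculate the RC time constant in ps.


Step 1: tau = R * C
Step 2: tau = 4015 * 4.9 fF = 4015 * 4.9e-15 F
Step 3: tau = 1.96735e-11 s = 19.6735 ps

19.6735


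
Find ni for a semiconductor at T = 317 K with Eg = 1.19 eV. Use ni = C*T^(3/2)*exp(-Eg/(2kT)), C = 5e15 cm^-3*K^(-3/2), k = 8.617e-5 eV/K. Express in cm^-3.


Step 1: Compute kT = 8.617e-5 * 317 = 0.02731589 eV
Step 2: Exponent = -Eg/(2kT) = -1.19/(2*0.02731589) = -21.78219
Step 3: T^(3/2) = 317^1.5 = 5644.02
Step 4: ni = 5e15 * 5644.02 * exp(-21.78219) = 9.79e+09 cm^-3

9.79e+09


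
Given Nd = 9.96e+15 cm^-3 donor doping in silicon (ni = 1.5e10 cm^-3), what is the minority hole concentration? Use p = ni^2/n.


Step 1: Since Nd >> ni, n ≈ Nd = 9.96e+15 cm^-3
Step 2: p = ni^2 / n = (1.5e10)^2 / 9.96e+15
Step 3: p = 2.25e20 / 9.96e+15 = 2.26e+04 cm^-3

2.26e+04


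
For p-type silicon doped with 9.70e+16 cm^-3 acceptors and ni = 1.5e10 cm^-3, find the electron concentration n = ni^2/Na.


Step 1: Majority hole concentration p ≈ Na = 9.70e+16 cm^-3
Step 2: n = ni^2 / Na = (1.5e10)^2 / 9.70e+16
Step 3: n = 2.32e+03 cm^-3

2.32e+03


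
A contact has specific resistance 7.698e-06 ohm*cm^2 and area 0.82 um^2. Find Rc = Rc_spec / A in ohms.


Step 1: Convert area to cm^2: 0.82 um^2 = 8.2000e-09 cm^2
Step 2: Rc = Rc_spec / A = 7.698e-06 / 8.2000e-09
Step 3: Rc = 9.39e+02 ohms

9.39e+02


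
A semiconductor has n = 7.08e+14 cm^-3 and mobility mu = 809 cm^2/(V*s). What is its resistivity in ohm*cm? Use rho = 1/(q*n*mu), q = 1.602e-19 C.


Step 1: sigma = q * n * mu = 1.602e-19 * 7.08e+14 * 809 = 9.17581e-02 S/cm
Step 2: rho = 1 / sigma = 1 / 9.17581e-02 = 10.9 ohm*cm

10.9


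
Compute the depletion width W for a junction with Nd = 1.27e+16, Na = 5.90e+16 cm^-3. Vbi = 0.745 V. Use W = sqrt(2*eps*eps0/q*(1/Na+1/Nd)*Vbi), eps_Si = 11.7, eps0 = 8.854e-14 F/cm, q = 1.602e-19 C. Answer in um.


Step 1: 1/Na + 1/Nd = 1/5.90e+16 + 1/1.27e+16 = 9.56893e-17
Step 2: 2*eps*eps0/q = 2*11.7*8.854e-14/1.602e-19 = 1.293281e+07
Step 3: W^2 = 1.293281e+07 * 9.56893e-17 * 0.745 = 9.21961e-10
Step 4: W = sqrt(9.21961e-10) = 3.036e-05 cm = 0.3036 um

0.3036


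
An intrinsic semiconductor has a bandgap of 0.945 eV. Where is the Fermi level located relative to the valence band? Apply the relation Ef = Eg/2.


Step 1: For an intrinsic semiconductor, the Fermi level sits at midgap.
Step 2: Ef = Eg / 2 = 0.945 / 2 = 0.4725 eV

0.4725


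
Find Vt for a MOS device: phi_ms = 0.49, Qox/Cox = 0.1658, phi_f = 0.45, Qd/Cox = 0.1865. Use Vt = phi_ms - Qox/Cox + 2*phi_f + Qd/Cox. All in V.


Step 1: Vt = phi_ms - Qox/Cox + 2*phi_f + Qd/Cox
Step 2: Vt = 0.49 - 0.1658 + 2*0.45 + 0.1865
Step 3: Vt = 0.49 - 0.1658 + 0.9 + 0.1865
Step 4: Vt = 1.4107 V

1.4107


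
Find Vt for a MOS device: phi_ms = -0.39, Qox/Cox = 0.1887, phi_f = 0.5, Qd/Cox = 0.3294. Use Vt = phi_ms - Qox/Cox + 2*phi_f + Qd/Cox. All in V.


Step 1: Vt = phi_ms - Qox/Cox + 2*phi_f + Qd/Cox
Step 2: Vt = -0.39 - 0.1887 + 2*0.5 + 0.3294
Step 3: Vt = -0.39 - 0.1887 + 1.0 + 0.3294
Step 4: Vt = 0.7507 V

0.7507


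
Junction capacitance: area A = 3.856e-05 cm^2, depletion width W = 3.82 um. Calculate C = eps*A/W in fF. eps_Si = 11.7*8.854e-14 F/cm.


Step 1: eps_Si = 11.7 * 8.854e-14 = 1.035918e-12 F/cm
Step 2: W in cm = 3.82 * 1e-4 = 3.82e-04 cm
Step 3: C = 1.035918e-12 * 3.856e-05 / 3.82e-04 = 1.045681e-13 F
Step 4: C = 104.57 fF

104.57


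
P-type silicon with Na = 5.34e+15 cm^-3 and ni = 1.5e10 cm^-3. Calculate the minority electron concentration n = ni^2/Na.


Step 1: Majority hole concentration p ≈ Na = 5.34e+15 cm^-3
Step 2: n = ni^2 / Na = (1.5e10)^2 / 5.34e+15
Step 3: n = 4.21e+04 cm^-3

4.21e+04


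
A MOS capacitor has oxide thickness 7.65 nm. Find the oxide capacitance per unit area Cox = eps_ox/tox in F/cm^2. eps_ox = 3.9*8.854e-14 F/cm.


Step 1: eps_ox = 3.9 * 8.854e-14 = 3.45306e-13 F/cm
Step 2: tox in cm = 7.65 nm * 1e-7 = 7.6500e-07 cm
Step 3: Cox = 3.45306e-13 / 7.6500e-07 = 4.51e-07 F/cm^2

4.51e-07


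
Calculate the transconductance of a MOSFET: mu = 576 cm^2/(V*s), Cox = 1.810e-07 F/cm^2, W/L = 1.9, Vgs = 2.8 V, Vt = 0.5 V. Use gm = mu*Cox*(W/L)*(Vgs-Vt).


Step 1: Vov = Vgs - Vt = 2.8 - 0.5 = 2.3 V
Step 2: gm = mu * Cox * (W/L) * Vov
Step 3: gm = 576 * 1.810e-07 * 1.9 * 2.3 = 4.56e-04 S

4.56e-04


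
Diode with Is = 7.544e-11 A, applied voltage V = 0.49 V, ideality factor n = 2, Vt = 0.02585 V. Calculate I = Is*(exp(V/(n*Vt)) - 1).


Step 1: V/(n*Vt) = 0.49/(2*0.02585) = 9.4778
Step 2: exp(9.4778) = 1.3066e+04
Step 3: I = 7.544e-11 * (1.3066e+04 - 1) = 9.86e-07 A

9.86e-07


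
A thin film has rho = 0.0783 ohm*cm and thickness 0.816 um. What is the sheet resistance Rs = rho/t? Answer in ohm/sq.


Step 1: Convert thickness to cm: t = 0.816 um = 8.1600e-05 cm
Step 2: Rs = rho / t = 0.0783 / 8.1600e-05
Step 3: Rs = 959.6 ohm/sq

959.6


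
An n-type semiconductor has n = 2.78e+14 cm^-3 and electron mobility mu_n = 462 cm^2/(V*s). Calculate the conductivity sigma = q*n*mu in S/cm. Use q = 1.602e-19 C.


Step 1: sigma = q * n * mu
Step 2: sigma = 1.602e-19 * 2.78e+14 * 462
Step 3: sigma = 2.058e-02 S/cm

2.058e-02


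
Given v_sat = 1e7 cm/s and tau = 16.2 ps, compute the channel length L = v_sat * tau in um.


Step 1: tau in seconds = 16.2 ps * 1e-12 = 1.6200e-11 s
Step 2: L = v_sat * tau = 1e7 * 1.6200e-11 = 1.6200e-04 cm
Step 3: L in um = 1.6200e-04 * 1e4 = 1.62 um

1.62


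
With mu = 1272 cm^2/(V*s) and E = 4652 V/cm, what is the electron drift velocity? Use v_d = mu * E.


Step 1: v_d = mu * E
Step 2: v_d = 1272 * 4652 = 5917344
Step 3: v_d = 5.92e+06 cm/s

5.92e+06


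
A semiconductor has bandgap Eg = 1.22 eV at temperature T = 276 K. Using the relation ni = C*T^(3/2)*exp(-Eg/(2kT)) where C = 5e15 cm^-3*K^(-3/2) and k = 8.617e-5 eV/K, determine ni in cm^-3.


Step 1: Compute kT = 8.617e-5 * 276 = 0.02378292 eV
Step 2: Exponent = -Eg/(2kT) = -1.22/(2*0.02378292) = -25.64866
Step 3: T^(3/2) = 276^1.5 = 4585.26
Step 4: ni = 5e15 * 4585.26 * exp(-25.64866) = 1.66e+08 cm^-3

1.66e+08


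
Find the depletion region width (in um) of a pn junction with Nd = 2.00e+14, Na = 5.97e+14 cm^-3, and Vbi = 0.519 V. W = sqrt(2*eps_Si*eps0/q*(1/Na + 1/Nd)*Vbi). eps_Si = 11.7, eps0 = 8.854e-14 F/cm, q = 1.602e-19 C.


Step 1: 1/Na + 1/Nd = 1/5.97e+14 + 1/2.00e+14 = 6.67504e-15
Step 2: 2*eps*eps0/q = 2*11.7*8.854e-14/1.602e-19 = 1.293281e+07
Step 3: W^2 = 1.293281e+07 * 6.67504e-15 * 0.519 = 4.48037e-08
Step 4: W = sqrt(4.48037e-08) = 2.117e-04 cm = 2.117 um

2.117


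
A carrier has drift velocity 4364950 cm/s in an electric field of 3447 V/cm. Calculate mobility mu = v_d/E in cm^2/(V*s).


Step 1: mu = v_d / E
Step 2: mu = 4364950 / 3447
Step 3: mu = 1266.3 cm^2/(V*s)

1266.3


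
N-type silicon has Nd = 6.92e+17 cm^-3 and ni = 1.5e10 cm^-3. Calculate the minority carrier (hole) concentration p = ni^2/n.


Step 1: Since Nd >> ni, n ≈ Nd = 6.92e+17 cm^-3
Step 2: p = ni^2 / n = (1.5e10)^2 / 6.92e+17
Step 3: p = 2.25e20 / 6.92e+17 = 3.25e+02 cm^-3

3.25e+02


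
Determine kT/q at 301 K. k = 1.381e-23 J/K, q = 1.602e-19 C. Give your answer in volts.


Step 1: kT = 1.381e-23 * 301 = 4.15681e-21 J
Step 2: Vt = kT/q = 4.15681e-21 / 1.602e-19
Step 3: Vt = 0.02595 V

0.02595


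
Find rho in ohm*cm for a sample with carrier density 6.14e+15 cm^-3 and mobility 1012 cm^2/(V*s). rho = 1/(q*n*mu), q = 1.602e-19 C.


Step 1: sigma = q * n * mu = 1.602e-19 * 6.14e+15 * 1012 = 9.95432e-01 S/cm
Step 2: rho = 1 / sigma = 1 / 9.95432e-01 = 1.005 ohm*cm

1.005


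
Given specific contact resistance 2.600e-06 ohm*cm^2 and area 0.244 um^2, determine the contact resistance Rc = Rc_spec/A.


Step 1: Convert area to cm^2: 0.244 um^2 = 2.4400e-09 cm^2
Step 2: Rc = Rc_spec / A = 2.600e-06 / 2.4400e-09
Step 3: Rc = 1.07e+03 ohms

1.07e+03


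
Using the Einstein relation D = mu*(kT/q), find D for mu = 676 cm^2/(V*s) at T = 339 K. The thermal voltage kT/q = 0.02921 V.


Step 1: D = mu * (kT/q)
Step 2: D = 676 * 0.02921
Step 3: D = 19.75 cm^2/s

19.75


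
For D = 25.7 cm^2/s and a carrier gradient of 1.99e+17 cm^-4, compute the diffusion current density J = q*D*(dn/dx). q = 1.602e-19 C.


Step 1: J = q * D * (dn/dx)
Step 2: J = 1.602e-19 * 25.7 * 1.99e+17
Step 3: J = 8.19e-01 A/cm^2

8.19e-01


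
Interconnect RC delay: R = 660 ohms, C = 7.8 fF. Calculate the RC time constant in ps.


Step 1: tau = R * C
Step 2: tau = 660 * 7.8 fF = 660 * 7.8e-15 F
Step 3: tau = 5.148e-12 s = 5.148 ps

5.148


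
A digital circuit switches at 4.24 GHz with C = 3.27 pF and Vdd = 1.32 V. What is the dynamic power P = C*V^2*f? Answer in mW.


Step 1: V^2 = 1.32^2 = 1.7424 V^2
Step 2: P = C*V^2*f = 3.27e-12 F * 1.7424 * 4.24e9 Hz
Step 3: P = 2.415802752e-02 W
Step 4: P = 24.158 mW

24.158


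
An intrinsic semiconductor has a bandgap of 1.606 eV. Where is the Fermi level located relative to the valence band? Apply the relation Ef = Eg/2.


Step 1: For an intrinsic semiconductor, the Fermi level sits at midgap.
Step 2: Ef = Eg / 2 = 1.606 / 2 = 0.803 eV

0.803


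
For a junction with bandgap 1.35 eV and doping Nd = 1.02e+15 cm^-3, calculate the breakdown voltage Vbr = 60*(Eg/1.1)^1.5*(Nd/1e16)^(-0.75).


Step 1: Eg/1.1 = 1.35/1.1 = 1.227273
Step 2: (Eg/1.1)^1.5 = 1.227273^1.5 = 1.359602
Step 3: (Nd/1e16)^(-0.75) = (0.102)^(-0.75) = 5.540512
Step 4: Vbr = 60 * 1.359602 * 5.540512 = 452.0 V

452.0


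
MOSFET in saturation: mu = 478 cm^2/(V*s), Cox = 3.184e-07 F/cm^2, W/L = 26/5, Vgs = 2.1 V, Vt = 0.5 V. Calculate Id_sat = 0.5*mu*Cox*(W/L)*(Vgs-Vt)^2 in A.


Step 1: Overdrive voltage Vov = Vgs - Vt = 2.1 - 0.5 = 1.6 V
Step 2: W/L = 26/5 = 5.2
Step 3: Id = 0.5 * 478 * 3.184e-07 * 5.2 * 1.6^2
Step 4: Id = 1.01e-03 A

1.01e-03


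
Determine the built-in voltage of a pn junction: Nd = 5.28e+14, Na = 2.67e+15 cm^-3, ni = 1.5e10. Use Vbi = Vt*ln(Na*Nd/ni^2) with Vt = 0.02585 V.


Step 1: Compute Na*Nd/ni^2 = 2.67e+15 * 5.28e+14 / (1.5e10)^2 = 6.2656e+09
Step 2: ln(6.2656e+09) = 22.5583
Step 3: Vbi = 0.02585 * 22.5583 = 0.583 V

0.583


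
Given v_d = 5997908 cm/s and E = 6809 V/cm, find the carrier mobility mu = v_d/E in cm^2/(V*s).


Step 1: mu = v_d / E
Step 2: mu = 5997908 / 6809
Step 3: mu = 880.88 cm^2/(V*s)

880.88


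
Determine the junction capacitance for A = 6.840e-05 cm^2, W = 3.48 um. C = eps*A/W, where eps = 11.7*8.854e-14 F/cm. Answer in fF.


Step 1: eps_Si = 11.7 * 8.854e-14 = 1.035918e-12 F/cm
Step 2: W in cm = 3.48 * 1e-4 = 3.48e-04 cm
Step 3: C = 1.035918e-12 * 6.840e-05 / 3.48e-04 = 2.036115e-13 F
Step 4: C = 203.61 fF

203.61


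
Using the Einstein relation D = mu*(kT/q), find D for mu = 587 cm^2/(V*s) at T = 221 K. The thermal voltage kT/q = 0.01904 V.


Step 1: D = mu * (kT/q)
Step 2: D = 587 * 0.01904
Step 3: D = 11.18 cm^2/s

11.18


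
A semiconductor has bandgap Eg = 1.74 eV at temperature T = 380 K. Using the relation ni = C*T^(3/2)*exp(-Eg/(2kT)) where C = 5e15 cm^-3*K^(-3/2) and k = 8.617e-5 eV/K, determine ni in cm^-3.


Step 1: Compute kT = 8.617e-5 * 380 = 0.0327446 eV
Step 2: Exponent = -Eg/(2kT) = -1.74/(2*0.0327446) = -26.56927
Step 3: T^(3/2) = 380^1.5 = 7407.56
Step 4: ni = 5e15 * 7407.56 * exp(-26.56927) = 1.07e+08 cm^-3

1.07e+08


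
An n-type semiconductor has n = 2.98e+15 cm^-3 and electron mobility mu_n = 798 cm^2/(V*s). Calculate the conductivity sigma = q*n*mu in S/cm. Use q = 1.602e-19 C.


Step 1: sigma = q * n * mu
Step 2: sigma = 1.602e-19 * 2.98e+15 * 798
Step 3: sigma = 3.810e-01 S/cm

3.810e-01


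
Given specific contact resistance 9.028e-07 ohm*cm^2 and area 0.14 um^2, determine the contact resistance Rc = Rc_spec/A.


Step 1: Convert area to cm^2: 0.14 um^2 = 1.4000e-09 cm^2
Step 2: Rc = Rc_spec / A = 9.028e-07 / 1.4000e-09
Step 3: Rc = 6.45e+02 ohms

6.45e+02


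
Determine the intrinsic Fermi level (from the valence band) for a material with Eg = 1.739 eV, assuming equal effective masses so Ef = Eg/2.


Step 1: For an intrinsic semiconductor, the Fermi level sits at midgap.
Step 2: Ef = Eg / 2 = 1.739 / 2 = 0.8695 eV

0.8695


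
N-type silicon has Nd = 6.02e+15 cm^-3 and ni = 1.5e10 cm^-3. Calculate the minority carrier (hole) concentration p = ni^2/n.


Step 1: Since Nd >> ni, n ≈ Nd = 6.02e+15 cm^-3
Step 2: p = ni^2 / n = (1.5e10)^2 / 6.02e+15
Step 3: p = 2.25e20 / 6.02e+15 = 3.74e+04 cm^-3

3.74e+04


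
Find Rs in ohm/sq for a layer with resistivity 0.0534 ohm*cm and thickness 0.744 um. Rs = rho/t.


Step 1: Convert thickness to cm: t = 0.744 um = 7.4400e-05 cm
Step 2: Rs = rho / t = 0.0534 / 7.4400e-05
Step 3: Rs = 717.7 ohm/sq

717.7


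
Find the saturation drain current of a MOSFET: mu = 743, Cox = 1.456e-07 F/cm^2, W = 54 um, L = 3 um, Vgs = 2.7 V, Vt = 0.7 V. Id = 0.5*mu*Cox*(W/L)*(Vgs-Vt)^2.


Step 1: Overdrive voltage Vov = Vgs - Vt = 2.7 - 0.7 = 2.0 V
Step 2: W/L = 54/3 = 18
Step 3: Id = 0.5 * 743 * 1.456e-07 * 18 * 2.0^2
Step 4: Id = 3.89e-03 A

3.89e-03


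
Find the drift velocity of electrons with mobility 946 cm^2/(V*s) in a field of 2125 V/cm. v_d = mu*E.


Step 1: v_d = mu * E
Step 2: v_d = 946 * 2125 = 2010250
Step 3: v_d = 2.01e+06 cm/s

2.01e+06


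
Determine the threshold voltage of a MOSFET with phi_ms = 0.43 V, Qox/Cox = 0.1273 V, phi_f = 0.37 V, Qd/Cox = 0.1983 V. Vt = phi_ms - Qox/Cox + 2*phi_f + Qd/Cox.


Step 1: Vt = phi_ms - Qox/Cox + 2*phi_f + Qd/Cox
Step 2: Vt = 0.43 - 0.1273 + 2*0.37 + 0.1983
Step 3: Vt = 0.43 - 0.1273 + 0.74 + 0.1983
Step 4: Vt = 1.241 V

1.241


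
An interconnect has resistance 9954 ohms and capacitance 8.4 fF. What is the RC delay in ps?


Step 1: tau = R * C
Step 2: tau = 9954 * 8.4 fF = 9954 * 8.4e-15 F
Step 3: tau = 8.36136e-11 s = 83.6136 ps

83.6136


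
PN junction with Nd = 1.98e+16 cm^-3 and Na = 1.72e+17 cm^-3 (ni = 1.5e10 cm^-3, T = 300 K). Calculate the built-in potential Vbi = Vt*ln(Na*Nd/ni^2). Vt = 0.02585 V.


Step 1: Compute Na*Nd/ni^2 = 1.72e+17 * 1.98e+16 / (1.5e10)^2 = 1.5136e+13
Step 2: ln(1.5136e+13) = 30.3481
Step 3: Vbi = 0.02585 * 30.3481 = 0.784 V

0.784


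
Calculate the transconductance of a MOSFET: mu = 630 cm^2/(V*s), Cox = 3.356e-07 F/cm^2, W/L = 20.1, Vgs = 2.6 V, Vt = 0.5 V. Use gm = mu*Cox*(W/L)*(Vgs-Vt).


Step 1: Vov = Vgs - Vt = 2.6 - 0.5 = 2.1 V
Step 2: gm = mu * Cox * (W/L) * Vov
Step 3: gm = 630 * 3.356e-07 * 20.1 * 2.1 = 8.92e-03 S

8.92e-03


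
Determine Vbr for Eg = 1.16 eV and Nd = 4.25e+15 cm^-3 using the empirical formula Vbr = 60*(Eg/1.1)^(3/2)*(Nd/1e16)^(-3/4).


Step 1: Eg/1.1 = 1.16/1.1 = 1.054545
Step 2: (Eg/1.1)^1.5 = 1.054545^1.5 = 1.082923
Step 3: (Nd/1e16)^(-0.75) = (0.425)^(-0.75) = 1.899802
Step 4: Vbr = 60 * 1.082923 * 1.899802 = 123.4 V

123.4


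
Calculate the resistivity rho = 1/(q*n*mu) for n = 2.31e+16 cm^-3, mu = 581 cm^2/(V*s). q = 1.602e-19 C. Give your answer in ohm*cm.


Step 1: sigma = q * n * mu = 1.602e-19 * 2.31e+16 * 581 = 2.15006e+00 S/cm
Step 2: rho = 1 / sigma = 1 / 2.15006e+00 = 0.4651 ohm*cm

0.4651


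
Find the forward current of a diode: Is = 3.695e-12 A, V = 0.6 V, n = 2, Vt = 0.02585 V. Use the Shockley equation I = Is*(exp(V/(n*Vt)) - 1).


Step 1: V/(n*Vt) = 0.6/(2*0.02585) = 11.6054
Step 2: exp(11.6054) = 1.0969e+05
Step 3: I = 3.695e-12 * (1.0969e+05 - 1) = 4.05e-07 A

4.05e-07


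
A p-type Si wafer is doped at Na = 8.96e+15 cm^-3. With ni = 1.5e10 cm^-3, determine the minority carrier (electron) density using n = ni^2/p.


Step 1: Majority hole concentration p ≈ Na = 8.96e+15 cm^-3
Step 2: n = ni^2 / Na = (1.5e10)^2 / 8.96e+15
Step 3: n = 2.51e+04 cm^-3

2.51e+04


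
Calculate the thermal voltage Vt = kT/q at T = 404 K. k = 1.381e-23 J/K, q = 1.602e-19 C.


Step 1: kT = 1.381e-23 * 404 = 5.57924e-21 J
Step 2: Vt = kT/q = 5.57924e-21 / 1.602e-19
Step 3: Vt = 0.03483 V

0.03483


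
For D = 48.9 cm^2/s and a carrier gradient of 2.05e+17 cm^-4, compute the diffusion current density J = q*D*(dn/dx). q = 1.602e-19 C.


Step 1: J = q * D * (dn/dx)
Step 2: J = 1.602e-19 * 48.9 * 2.05e+17
Step 3: J = 1.61e+00 A/cm^2

1.61e+00


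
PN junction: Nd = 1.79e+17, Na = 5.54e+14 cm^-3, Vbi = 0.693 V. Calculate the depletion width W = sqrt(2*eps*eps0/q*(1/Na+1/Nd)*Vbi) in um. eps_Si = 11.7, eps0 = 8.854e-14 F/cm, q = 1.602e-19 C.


Step 1: 1/Na + 1/Nd = 1/5.54e+14 + 1/1.79e+17 = 1.81064e-15
Step 2: 2*eps*eps0/q = 2*11.7*8.854e-14/1.602e-19 = 1.293281e+07
Step 3: W^2 = 1.293281e+07 * 1.81064e-15 * 0.693 = 1.62277e-08
Step 4: W = sqrt(1.62277e-08) = 1.274e-04 cm = 1.274 um

1.274


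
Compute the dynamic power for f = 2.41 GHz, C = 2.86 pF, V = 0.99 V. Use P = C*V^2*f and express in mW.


Step 1: V^2 = 0.99^2 = 0.9801 V^2
Step 2: P = C*V^2*f = 2.86e-12 F * 0.9801 * 2.41e9 Hz
Step 3: P = 6.75543726e-03 W
Step 4: P = 6.755 mW

6.755


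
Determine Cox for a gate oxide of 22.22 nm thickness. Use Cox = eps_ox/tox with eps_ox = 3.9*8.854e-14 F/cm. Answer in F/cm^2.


Step 1: eps_ox = 3.9 * 8.854e-14 = 3.45306e-13 F/cm
Step 2: tox in cm = 22.22 nm * 1e-7 = 2.2220e-06 cm
Step 3: Cox = 3.45306e-13 / 2.2220e-06 = 1.55e-07 F/cm^2

1.55e-07


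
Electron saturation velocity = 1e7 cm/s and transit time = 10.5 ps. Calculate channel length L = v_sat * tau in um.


Step 1: tau in seconds = 10.5 ps * 1e-12 = 1.0500e-11 s
Step 2: L = v_sat * tau = 1e7 * 1.0500e-11 = 1.0500e-04 cm
Step 3: L in um = 1.0500e-04 * 1e4 = 1.05 um

1.05


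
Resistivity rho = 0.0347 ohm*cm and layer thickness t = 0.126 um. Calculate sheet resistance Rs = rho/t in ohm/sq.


Step 1: Convert thickness to cm: t = 0.126 um = 1.2600e-05 cm
Step 2: Rs = rho / t = 0.0347 / 1.2600e-05
Step 3: Rs = 2754.0 ohm/sq

2754.0


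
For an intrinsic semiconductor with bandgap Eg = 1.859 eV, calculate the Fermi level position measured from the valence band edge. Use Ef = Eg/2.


Step 1: For an intrinsic semiconductor, the Fermi level sits at midgap.
Step 2: Ef = Eg / 2 = 1.859 / 2 = 0.9295 eV

0.9295


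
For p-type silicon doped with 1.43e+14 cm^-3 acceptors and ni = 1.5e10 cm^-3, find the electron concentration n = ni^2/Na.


Step 1: Majority hole concentration p ≈ Na = 1.43e+14 cm^-3
Step 2: n = ni^2 / Na = (1.5e10)^2 / 1.43e+14
Step 3: n = 1.57e+06 cm^-3

1.57e+06


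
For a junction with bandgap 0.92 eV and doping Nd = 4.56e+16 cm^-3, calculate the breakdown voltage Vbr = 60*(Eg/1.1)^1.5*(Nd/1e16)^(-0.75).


Step 1: Eg/1.1 = 0.92/1.1 = 0.836364
Step 2: (Eg/1.1)^1.5 = 0.836364^1.5 = 0.764879
Step 3: (Nd/1e16)^(-0.75) = (4.56)^(-0.75) = 0.320462
Step 4: Vbr = 60 * 0.764879 * 0.320462 = 14.7 V

14.7


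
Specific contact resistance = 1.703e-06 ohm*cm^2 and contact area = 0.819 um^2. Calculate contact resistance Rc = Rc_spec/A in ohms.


Step 1: Convert area to cm^2: 0.819 um^2 = 8.1900e-09 cm^2
Step 2: Rc = Rc_spec / A = 1.703e-06 / 8.1900e-09
Step 3: Rc = 2.08e+02 ohms

2.08e+02


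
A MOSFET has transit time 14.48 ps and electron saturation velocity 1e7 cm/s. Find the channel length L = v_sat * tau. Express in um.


Step 1: tau in seconds = 14.48 ps * 1e-12 = 1.4480e-11 s
Step 2: L = v_sat * tau = 1e7 * 1.4480e-11 = 1.4480e-04 cm
Step 3: L in um = 1.4480e-04 * 1e4 = 1.448 um

1.448


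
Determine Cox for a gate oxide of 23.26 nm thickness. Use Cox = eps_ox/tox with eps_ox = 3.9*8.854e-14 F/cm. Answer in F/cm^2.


Step 1: eps_ox = 3.9 * 8.854e-14 = 3.45306e-13 F/cm
Step 2: tox in cm = 23.26 nm * 1e-7 = 2.3260e-06 cm
Step 3: Cox = 3.45306e-13 / 2.3260e-06 = 1.48e-07 F/cm^2

1.48e-07


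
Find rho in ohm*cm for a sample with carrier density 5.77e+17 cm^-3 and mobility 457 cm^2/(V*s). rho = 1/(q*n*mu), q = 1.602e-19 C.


Step 1: sigma = q * n * mu = 1.602e-19 * 5.77e+17 * 457 = 4.22430e+01 S/cm
Step 2: rho = 1 / sigma = 1 / 4.22430e+01 = 0.02367 ohm*cm

0.02367


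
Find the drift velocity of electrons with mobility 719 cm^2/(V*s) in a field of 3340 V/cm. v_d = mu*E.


Step 1: v_d = mu * E
Step 2: v_d = 719 * 3340 = 2401460
Step 3: v_d = 2.40e+06 cm/s

2.40e+06


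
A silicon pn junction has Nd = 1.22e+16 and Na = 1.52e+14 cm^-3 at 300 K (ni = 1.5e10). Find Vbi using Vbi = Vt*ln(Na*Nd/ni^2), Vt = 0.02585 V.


Step 1: Compute Na*Nd/ni^2 = 1.52e+14 * 1.22e+16 / (1.5e10)^2 = 8.2418e+09
Step 2: ln(8.2418e+09) = 22.8325
Step 3: Vbi = 0.02585 * 22.8325 = 0.59 V

0.59


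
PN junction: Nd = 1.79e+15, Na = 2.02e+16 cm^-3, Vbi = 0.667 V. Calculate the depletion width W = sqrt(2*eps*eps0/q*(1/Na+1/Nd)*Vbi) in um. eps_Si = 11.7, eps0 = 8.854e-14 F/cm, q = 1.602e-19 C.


Step 1: 1/Na + 1/Nd = 1/2.02e+16 + 1/1.79e+15 = 6.08164e-16
Step 2: 2*eps*eps0/q = 2*11.7*8.854e-14/1.602e-19 = 1.293281e+07
Step 3: W^2 = 1.293281e+07 * 6.08164e-16 * 0.667 = 5.24613e-09
Step 4: W = sqrt(5.24613e-09) = 7.243e-05 cm = 0.7243 um

0.7243


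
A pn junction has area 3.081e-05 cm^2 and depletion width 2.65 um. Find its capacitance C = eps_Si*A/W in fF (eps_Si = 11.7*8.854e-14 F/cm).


Step 1: eps_Si = 11.7 * 8.854e-14 = 1.035918e-12 F/cm
Step 2: W in cm = 2.65 * 1e-4 = 2.65e-04 cm
Step 3: C = 1.035918e-12 * 3.081e-05 / 2.65e-04 = 1.204401e-13 F
Step 4: C = 120.44 fF

120.44


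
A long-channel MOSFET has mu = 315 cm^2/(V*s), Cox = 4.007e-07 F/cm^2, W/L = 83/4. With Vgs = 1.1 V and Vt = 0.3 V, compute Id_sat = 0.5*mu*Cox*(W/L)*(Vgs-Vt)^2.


Step 1: Overdrive voltage Vov = Vgs - Vt = 1.1 - 0.3 = 0.8 V
Step 2: W/L = 83/4 = 20.75
Step 3: Id = 0.5 * 315 * 4.007e-07 * 20.75 * 0.8^2
Step 4: Id = 8.38e-04 A

8.38e-04


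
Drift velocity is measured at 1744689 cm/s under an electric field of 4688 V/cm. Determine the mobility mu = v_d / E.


Step 1: mu = v_d / E
Step 2: mu = 1744689 / 4688
Step 3: mu = 372.16 cm^2/(V*s)

372.16


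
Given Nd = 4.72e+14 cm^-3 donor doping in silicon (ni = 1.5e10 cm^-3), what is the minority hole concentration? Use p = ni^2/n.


Step 1: Since Nd >> ni, n ≈ Nd = 4.72e+14 cm^-3
Step 2: p = ni^2 / n = (1.5e10)^2 / 4.72e+14
Step 3: p = 2.25e20 / 4.72e+14 = 4.77e+05 cm^-3

4.77e+05


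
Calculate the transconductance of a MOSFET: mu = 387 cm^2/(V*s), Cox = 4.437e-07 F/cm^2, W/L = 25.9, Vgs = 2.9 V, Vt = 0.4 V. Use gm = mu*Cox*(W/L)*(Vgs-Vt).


Step 1: Vov = Vgs - Vt = 2.9 - 0.4 = 2.5 V
Step 2: gm = mu * Cox * (W/L) * Vov
Step 3: gm = 387 * 4.437e-07 * 25.9 * 2.5 = 1.11e-02 S

1.11e-02


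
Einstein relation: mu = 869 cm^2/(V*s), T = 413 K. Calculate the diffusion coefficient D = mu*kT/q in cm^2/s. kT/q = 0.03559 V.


Step 1: D = mu * (kT/q)
Step 2: D = 869 * 0.03559
Step 3: D = 30.93 cm^2/s

30.93


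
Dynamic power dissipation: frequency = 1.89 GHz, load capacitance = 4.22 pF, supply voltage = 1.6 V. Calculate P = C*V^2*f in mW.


Step 1: V^2 = 1.6^2 = 2.56 V^2
Step 2: P = C*V^2*f = 4.22e-12 F * 2.56 * 1.89e9 Hz
Step 3: P = 2.0418048e-02 W
Step 4: P = 20.418 mW

20.418


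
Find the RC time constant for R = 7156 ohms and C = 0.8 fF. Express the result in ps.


Step 1: tau = R * C
Step 2: tau = 7156 * 0.8 fF = 7156 * 8.0e-16 F
Step 3: tau = 5.7248e-12 s = 5.7248 ps

5.7248


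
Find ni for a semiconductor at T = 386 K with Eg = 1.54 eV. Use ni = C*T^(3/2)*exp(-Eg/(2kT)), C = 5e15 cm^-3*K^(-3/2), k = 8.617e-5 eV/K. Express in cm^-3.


Step 1: Compute kT = 8.617e-5 * 386 = 0.03326162 eV
Step 2: Exponent = -Eg/(2kT) = -1.54/(2*0.03326162) = -23.14980
Step 3: T^(3/2) = 386^1.5 = 7583.70
Step 4: ni = 5e15 * 7583.70 * exp(-23.14980) = 3.35e+09 cm^-3

3.35e+09


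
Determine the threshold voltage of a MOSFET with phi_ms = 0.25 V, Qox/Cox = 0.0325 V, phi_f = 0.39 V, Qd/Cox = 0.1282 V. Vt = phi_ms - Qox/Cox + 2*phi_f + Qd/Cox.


Step 1: Vt = phi_ms - Qox/Cox + 2*phi_f + Qd/Cox
Step 2: Vt = 0.25 - 0.0325 + 2*0.39 + 0.1282
Step 3: Vt = 0.25 - 0.0325 + 0.78 + 0.1282
Step 4: Vt = 1.1257 V

1.1257


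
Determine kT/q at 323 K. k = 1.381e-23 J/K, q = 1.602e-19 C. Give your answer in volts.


Step 1: kT = 1.381e-23 * 323 = 4.46063e-21 J
Step 2: Vt = kT/q = 4.46063e-21 / 1.602e-19
Step 3: Vt = 0.02784 V

0.02784


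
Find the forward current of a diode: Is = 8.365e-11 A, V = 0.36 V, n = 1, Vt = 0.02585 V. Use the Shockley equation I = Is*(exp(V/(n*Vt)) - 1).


Step 1: V/(n*Vt) = 0.36/(1*0.02585) = 13.9265
Step 2: exp(13.9265) = 1.1174e+06
Step 3: I = 8.365e-11 * (1.1174e+06 - 1) = 9.35e-05 A

9.35e-05


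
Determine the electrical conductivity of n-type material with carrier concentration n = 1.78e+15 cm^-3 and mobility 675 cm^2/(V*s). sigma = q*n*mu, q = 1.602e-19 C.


Step 1: sigma = q * n * mu
Step 2: sigma = 1.602e-19 * 1.78e+15 * 675
Step 3: sigma = 1.925e-01 S/cm

1.925e-01


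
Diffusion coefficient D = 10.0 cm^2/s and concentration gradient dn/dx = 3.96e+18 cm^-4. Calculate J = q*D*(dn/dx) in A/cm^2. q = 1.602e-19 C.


Step 1: J = q * D * (dn/dx)
Step 2: J = 1.602e-19 * 10.0 * 3.96e+18
Step 3: J = 6.34e+00 A/cm^2

6.34e+00


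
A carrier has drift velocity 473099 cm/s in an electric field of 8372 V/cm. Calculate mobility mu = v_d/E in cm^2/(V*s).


Step 1: mu = v_d / E
Step 2: mu = 473099 / 8372
Step 3: mu = 56.51 cm^2/(V*s)

56.51


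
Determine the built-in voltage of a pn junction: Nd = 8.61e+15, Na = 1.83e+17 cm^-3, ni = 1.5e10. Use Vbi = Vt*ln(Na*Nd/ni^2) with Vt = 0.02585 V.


Step 1: Compute Na*Nd/ni^2 = 1.83e+17 * 8.61e+15 / (1.5e10)^2 = 7.0028e+12
Step 2: ln(7.0028e+12) = 29.5773
Step 3: Vbi = 0.02585 * 29.5773 = 0.765 V

0.765


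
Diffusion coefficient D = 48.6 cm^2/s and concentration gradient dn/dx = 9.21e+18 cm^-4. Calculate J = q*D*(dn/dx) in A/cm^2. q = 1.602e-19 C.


Step 1: J = q * D * (dn/dx)
Step 2: J = 1.602e-19 * 48.6 * 9.21e+18
Step 3: J = 7.17e+01 A/cm^2

7.17e+01


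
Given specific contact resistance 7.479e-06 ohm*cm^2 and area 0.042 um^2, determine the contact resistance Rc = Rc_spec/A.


Step 1: Convert area to cm^2: 0.042 um^2 = 4.2000e-10 cm^2
Step 2: Rc = Rc_spec / A = 7.479e-06 / 4.2000e-10
Step 3: Rc = 1.78e+04 ohms

1.78e+04


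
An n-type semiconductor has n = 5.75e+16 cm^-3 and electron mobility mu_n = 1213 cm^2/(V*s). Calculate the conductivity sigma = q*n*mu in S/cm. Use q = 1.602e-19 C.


Step 1: sigma = q * n * mu
Step 2: sigma = 1.602e-19 * 5.75e+16 * 1213
Step 3: sigma = 1.117e+01 S/cm

1.117e+01


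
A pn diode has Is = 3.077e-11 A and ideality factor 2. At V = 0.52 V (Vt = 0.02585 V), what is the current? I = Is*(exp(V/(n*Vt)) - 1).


Step 1: V/(n*Vt) = 0.52/(2*0.02585) = 10.0580
Step 2: exp(10.0580) = 2.3342e+04
Step 3: I = 3.077e-11 * (2.3342e+04 - 1) = 7.18e-07 A

7.18e-07


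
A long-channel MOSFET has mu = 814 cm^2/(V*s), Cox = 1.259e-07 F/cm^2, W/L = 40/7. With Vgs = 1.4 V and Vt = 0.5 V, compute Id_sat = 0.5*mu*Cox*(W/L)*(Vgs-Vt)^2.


Step 1: Overdrive voltage Vov = Vgs - Vt = 1.4 - 0.5 = 0.9 V
Step 2: W/L = 40/7 = 5.71429
Step 3: Id = 0.5 * 814 * 1.259e-07 * 5.71429 * 0.9^2
Step 4: Id = 2.37e-04 A

2.37e-04


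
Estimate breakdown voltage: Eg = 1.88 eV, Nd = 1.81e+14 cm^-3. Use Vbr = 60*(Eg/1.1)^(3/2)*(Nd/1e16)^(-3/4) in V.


Step 1: Eg/1.1 = 1.88/1.1 = 1.709091
Step 2: (Eg/1.1)^1.5 = 1.709091^1.5 = 2.234332
Step 3: (Nd/1e16)^(-0.75) = (0.0181)^(-0.75) = 20.264742
Step 4: Vbr = 60 * 2.234332 * 20.264742 = 2716.7 V

2716.7


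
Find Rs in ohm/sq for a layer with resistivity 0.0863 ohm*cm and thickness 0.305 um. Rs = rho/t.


Step 1: Convert thickness to cm: t = 0.305 um = 3.0500e-05 cm
Step 2: Rs = rho / t = 0.0863 / 3.0500e-05
Step 3: Rs = 2829.5 ohm/sq

2829.5


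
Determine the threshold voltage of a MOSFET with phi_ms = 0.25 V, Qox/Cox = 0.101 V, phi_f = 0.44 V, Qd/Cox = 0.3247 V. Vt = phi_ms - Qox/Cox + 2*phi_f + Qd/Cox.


Step 1: Vt = phi_ms - Qox/Cox + 2*phi_f + Qd/Cox
Step 2: Vt = 0.25 - 0.101 + 2*0.44 + 0.3247
Step 3: Vt = 0.25 - 0.101 + 0.88 + 0.3247
Step 4: Vt = 1.3537 V

1.3537


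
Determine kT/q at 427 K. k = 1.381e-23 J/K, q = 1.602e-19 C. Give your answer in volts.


Step 1: kT = 1.381e-23 * 427 = 5.89687e-21 J
Step 2: Vt = kT/q = 5.89687e-21 / 1.602e-19
Step 3: Vt = 0.03681 V

0.03681


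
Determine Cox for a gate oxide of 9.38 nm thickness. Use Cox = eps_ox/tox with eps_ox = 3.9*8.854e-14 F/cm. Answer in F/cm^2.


Step 1: eps_ox = 3.9 * 8.854e-14 = 3.45306e-13 F/cm
Step 2: tox in cm = 9.38 nm * 1e-7 = 9.3800e-07 cm
Step 3: Cox = 3.45306e-13 / 9.3800e-07 = 3.68e-07 F/cm^2

3.68e-07


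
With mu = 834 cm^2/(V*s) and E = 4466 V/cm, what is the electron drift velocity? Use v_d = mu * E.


Step 1: v_d = mu * E
Step 2: v_d = 834 * 4466 = 3724644
Step 3: v_d = 3.72e+06 cm/s

3.72e+06


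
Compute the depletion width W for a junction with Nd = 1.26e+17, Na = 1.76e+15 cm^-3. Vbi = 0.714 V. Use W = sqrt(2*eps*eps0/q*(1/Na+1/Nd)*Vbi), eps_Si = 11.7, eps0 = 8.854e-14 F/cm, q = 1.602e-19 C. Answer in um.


Step 1: 1/Na + 1/Nd = 1/1.76e+15 + 1/1.26e+17 = 5.76118e-16
Step 2: 2*eps*eps0/q = 2*11.7*8.854e-14/1.602e-19 = 1.293281e+07
Step 3: W^2 = 1.293281e+07 * 5.76118e-16 * 0.714 = 5.31989e-09
Step 4: W = sqrt(5.31989e-09) = 7.294e-05 cm = 0.7294 um

0.7294


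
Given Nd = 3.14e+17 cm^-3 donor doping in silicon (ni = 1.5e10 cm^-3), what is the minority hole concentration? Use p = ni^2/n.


Step 1: Since Nd >> ni, n ≈ Nd = 3.14e+17 cm^-3
Step 2: p = ni^2 / n = (1.5e10)^2 / 3.14e+17
Step 3: p = 2.25e20 / 3.14e+17 = 7.17e+02 cm^-3

7.17e+02


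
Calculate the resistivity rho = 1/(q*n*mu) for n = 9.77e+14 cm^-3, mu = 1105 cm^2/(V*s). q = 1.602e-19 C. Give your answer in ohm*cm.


Step 1: sigma = q * n * mu = 1.602e-19 * 9.77e+14 * 1105 = 1.72950e-01 S/cm
Step 2: rho = 1 / sigma = 1 / 1.72950e-01 = 5.782 ohm*cm

5.782


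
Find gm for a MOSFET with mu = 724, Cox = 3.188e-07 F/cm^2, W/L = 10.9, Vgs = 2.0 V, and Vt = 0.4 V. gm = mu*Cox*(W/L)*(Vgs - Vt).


Step 1: Vov = Vgs - Vt = 2.0 - 0.4 = 1.6 V
Step 2: gm = mu * Cox * (W/L) * Vov
Step 3: gm = 724 * 3.188e-07 * 10.9 * 1.6 = 4.03e-03 S

4.03e-03


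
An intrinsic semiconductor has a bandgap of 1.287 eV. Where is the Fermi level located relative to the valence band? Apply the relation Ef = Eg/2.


Step 1: For an intrinsic semiconductor, the Fermi level sits at midgap.
Step 2: Ef = Eg / 2 = 1.287 / 2 = 0.6435 eV

0.6435


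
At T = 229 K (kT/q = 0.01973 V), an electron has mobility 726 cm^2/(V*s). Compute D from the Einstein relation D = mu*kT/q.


Step 1: D = mu * (kT/q)
Step 2: D = 726 * 0.01973
Step 3: D = 14.32 cm^2/s

14.32


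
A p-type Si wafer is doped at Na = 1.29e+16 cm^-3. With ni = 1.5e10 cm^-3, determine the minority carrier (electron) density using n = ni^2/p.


Step 1: Majority hole concentration p ≈ Na = 1.29e+16 cm^-3
Step 2: n = ni^2 / Na = (1.5e10)^2 / 1.29e+16
Step 3: n = 1.74e+04 cm^-3

1.74e+04


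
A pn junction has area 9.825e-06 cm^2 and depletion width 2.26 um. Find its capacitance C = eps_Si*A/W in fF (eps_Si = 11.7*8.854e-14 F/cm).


Step 1: eps_Si = 11.7 * 8.854e-14 = 1.035918e-12 F/cm
Step 2: W in cm = 2.26 * 1e-4 = 2.26e-04 cm
Step 3: C = 1.035918e-12 * 9.825e-06 / 2.26e-04 = 4.503493e-14 F
Step 4: C = 45.03 fF

45.03


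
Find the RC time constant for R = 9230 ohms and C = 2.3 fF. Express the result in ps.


Step 1: tau = R * C
Step 2: tau = 9230 * 2.3 fF = 9230 * 2.3e-15 F
Step 3: tau = 2.1229e-11 s = 21.229 ps

21.229


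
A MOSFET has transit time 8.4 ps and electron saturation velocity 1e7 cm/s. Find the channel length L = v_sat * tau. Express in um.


Step 1: tau in seconds = 8.4 ps * 1e-12 = 8.4000e-12 s
Step 2: L = v_sat * tau = 1e7 * 8.4000e-12 = 8.4000e-05 cm
Step 3: L in um = 8.4000e-05 * 1e4 = 0.84 um

0.84


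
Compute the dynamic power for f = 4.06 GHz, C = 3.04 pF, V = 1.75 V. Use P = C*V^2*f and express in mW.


Step 1: V^2 = 1.75^2 = 3.0625 V^2
Step 2: P = C*V^2*f = 3.04e-12 F * 3.0625 * 4.06e9 Hz
Step 3: P = 3.77986e-02 W
Step 4: P = 37.799 mW

37.799


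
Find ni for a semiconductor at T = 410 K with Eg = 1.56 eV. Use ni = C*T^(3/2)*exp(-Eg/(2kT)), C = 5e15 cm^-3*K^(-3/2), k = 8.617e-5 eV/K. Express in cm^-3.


Step 1: Compute kT = 8.617e-5 * 410 = 0.0353297 eV
Step 2: Exponent = -Eg/(2kT) = -1.56/(2*0.0353297) = -22.07774
Step 3: T^(3/2) = 410^1.5 = 8301.87
Step 4: ni = 5e15 * 8301.87 * exp(-22.07774) = 1.07e+10 cm^-3

1.07e+10


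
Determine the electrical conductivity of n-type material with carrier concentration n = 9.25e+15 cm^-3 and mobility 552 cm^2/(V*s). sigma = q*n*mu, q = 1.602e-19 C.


Step 1: sigma = q * n * mu
Step 2: sigma = 1.602e-19 * 9.25e+15 * 552
Step 3: sigma = 8.180e-01 S/cm

8.180e-01


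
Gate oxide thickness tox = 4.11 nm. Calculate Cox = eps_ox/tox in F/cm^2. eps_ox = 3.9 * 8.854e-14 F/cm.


Step 1: eps_ox = 3.9 * 8.854e-14 = 3.45306e-13 F/cm
Step 2: tox in cm = 4.11 nm * 1e-7 = 4.1100e-07 cm
Step 3: Cox = 3.45306e-13 / 4.1100e-07 = 8.40e-07 F/cm^2

8.40e-07


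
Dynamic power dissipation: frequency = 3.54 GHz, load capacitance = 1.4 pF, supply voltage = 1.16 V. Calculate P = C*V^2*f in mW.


Step 1: V^2 = 1.16^2 = 1.3456 V^2
Step 2: P = C*V^2*f = 1.4e-12 F * 1.3456 * 3.54e9 Hz
Step 3: P = 6.6687936e-03 W
Step 4: P = 6.669 mW

6.669


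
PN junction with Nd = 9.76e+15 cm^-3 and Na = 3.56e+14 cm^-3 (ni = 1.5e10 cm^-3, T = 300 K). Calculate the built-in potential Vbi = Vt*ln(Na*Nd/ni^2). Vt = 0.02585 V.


Step 1: Compute Na*Nd/ni^2 = 3.56e+14 * 9.76e+15 / (1.5e10)^2 = 1.5442e+10
Step 2: ln(1.5442e+10) = 23.4604
Step 3: Vbi = 0.02585 * 23.4604 = 0.606 V

0.606


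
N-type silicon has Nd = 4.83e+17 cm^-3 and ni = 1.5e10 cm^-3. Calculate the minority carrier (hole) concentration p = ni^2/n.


Step 1: Since Nd >> ni, n ≈ Nd = 4.83e+17 cm^-3
Step 2: p = ni^2 / n = (1.5e10)^2 / 4.83e+17
Step 3: p = 2.25e20 / 4.83e+17 = 4.66e+02 cm^-3

4.66e+02


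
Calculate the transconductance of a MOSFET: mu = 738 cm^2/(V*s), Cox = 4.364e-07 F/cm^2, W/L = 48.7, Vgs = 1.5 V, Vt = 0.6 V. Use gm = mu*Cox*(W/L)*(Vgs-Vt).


Step 1: Vov = Vgs - Vt = 1.5 - 0.6 = 0.9 V
Step 2: gm = mu * Cox * (W/L) * Vov
Step 3: gm = 738 * 4.364e-07 * 48.7 * 0.9 = 1.41e-02 S

1.41e-02


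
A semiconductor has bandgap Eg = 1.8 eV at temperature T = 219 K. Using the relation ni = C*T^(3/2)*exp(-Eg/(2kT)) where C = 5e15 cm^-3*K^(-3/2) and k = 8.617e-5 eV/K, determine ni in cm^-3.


Step 1: Compute kT = 8.617e-5 * 219 = 0.01887123 eV
Step 2: Exponent = -Eg/(2kT) = -1.8/(2*0.01887123) = -47.69164
Step 3: T^(3/2) = 219^1.5 = 3240.90
Step 4: ni = 5e15 * 3240.90 * exp(-47.69164) = 3.14e-02 cm^-3

3.14e-02


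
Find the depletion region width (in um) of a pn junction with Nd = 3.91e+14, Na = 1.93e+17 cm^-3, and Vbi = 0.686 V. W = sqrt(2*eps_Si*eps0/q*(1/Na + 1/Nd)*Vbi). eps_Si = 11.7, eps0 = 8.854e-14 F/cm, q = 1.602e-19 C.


Step 1: 1/Na + 1/Nd = 1/1.93e+17 + 1/3.91e+14 = 2.56273e-15
Step 2: 2*eps*eps0/q = 2*11.7*8.854e-14/1.602e-19 = 1.293281e+07
Step 3: W^2 = 1.293281e+07 * 2.56273e-15 * 0.686 = 2.27363e-08
Step 4: W = sqrt(2.27363e-08) = 1.508e-04 cm = 1.508 um

1.508


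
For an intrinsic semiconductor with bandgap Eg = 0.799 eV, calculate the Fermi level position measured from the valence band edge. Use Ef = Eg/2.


Step 1: For an intrinsic semiconductor, the Fermi level sits at midgap.
Step 2: Ef = Eg / 2 = 0.799 / 2 = 0.3995 eV

0.3995


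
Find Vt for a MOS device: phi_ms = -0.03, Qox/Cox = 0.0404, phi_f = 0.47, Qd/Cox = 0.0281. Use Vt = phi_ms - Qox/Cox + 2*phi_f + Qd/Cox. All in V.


Step 1: Vt = phi_ms - Qox/Cox + 2*phi_f + Qd/Cox
Step 2: Vt = -0.03 - 0.0404 + 2*0.47 + 0.0281
Step 3: Vt = -0.03 - 0.0404 + 0.94 + 0.0281
Step 4: Vt = 0.8977 V

0.8977
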